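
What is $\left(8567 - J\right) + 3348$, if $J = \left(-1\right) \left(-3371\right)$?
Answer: $8544$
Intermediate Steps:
$J = 3371$
$\left(8567 - J\right) + 3348 = \left(8567 - 3371\right) + 3348 = 5196 + 3348 = 8544$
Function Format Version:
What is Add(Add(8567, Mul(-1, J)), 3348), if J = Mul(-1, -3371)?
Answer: 8544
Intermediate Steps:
J = 3371
Add(Add(8567, Mul(-1, J)), 3348) = Add(Add(8567, Mul(-1, 3371)), 3348) = Add(Add(8567, -3371), 3348) = Add(5196, 3348) = 8544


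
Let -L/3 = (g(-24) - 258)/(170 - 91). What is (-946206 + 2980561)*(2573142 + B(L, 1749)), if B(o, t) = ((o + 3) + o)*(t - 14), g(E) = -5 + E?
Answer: 420454557186465/79 ≈ 5.3222e+12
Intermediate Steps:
L = 861/79 (L = -3*((-5 - 24) - 258)/(170 - 91) = -3*(-29 - 258)/79 = -(-861)/79 = -3*(-287/79) = 861/79 ≈ 10.899)
B(o, t) = (-14 + t)*(3 + 2*o) (B(o, t) = ((3 + o) + o)*(-14 + t) = (3 + 2*o)*(-14 + t) = (-14 + t)*(3 + 2*o))
(-946206 + 2980561)*(2573142 + B(L, 1749)) = (-946206 + 2980561)*(2573142 + (-42 - 28*861/79 + 3*1749 + 2*(861/79)*1749)) = 2034355*(2573142 + (-42 - 24108/79 + 5247 + 3011778/79)) = 2034355*(2573142 + 3398865/79) = 2034355*(206677083/79) = 420454557186465/79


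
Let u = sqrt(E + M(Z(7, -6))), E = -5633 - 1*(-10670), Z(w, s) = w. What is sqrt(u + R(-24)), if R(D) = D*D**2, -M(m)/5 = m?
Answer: sqrt(-13824 + sqrt(5002)) ≈ 117.27*I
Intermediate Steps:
M(m) = -5*m
E = 5037 (E = -5633 + 10670 = 5037)
R(D) = D**3
u = sqrt(5002) (u = sqrt(5037 - 5*7) = sqrt(5037 - 35) = sqrt(5002) ≈ 70.725)
sqrt(u + R(-24)) = sqrt(sqrt(5002) + (-24)**3) = sqrt(sqrt(5002) - 13824) = sqrt(-13824 + sqrt(5002))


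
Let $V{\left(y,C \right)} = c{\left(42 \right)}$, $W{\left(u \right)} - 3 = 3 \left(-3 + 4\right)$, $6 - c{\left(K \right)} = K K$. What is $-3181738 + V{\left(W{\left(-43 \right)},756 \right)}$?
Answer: $-3183496$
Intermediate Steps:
$c{\left(K \right)} = 6 - K^{2}$ ($c{\left(K \right)} = 6 - K K = 6 - K^{2}$)
$W{\left(u \right)} = 6$ ($W{\left(u \right)} = 3 + 3 \left(-3 + 4\right) = 3 + 3 \cdot 1 = 3 + 3 = 6$)
$V{\left(y,C \right)} = -1758$ ($V{\left(y,C \right)} = 6 - 42^{2} = 6 - 1764 = -1758$)
$-3181738 + V{\left(W{\left(-43 \right)},756 \right)} = -3181738 - 1758 = -3183496$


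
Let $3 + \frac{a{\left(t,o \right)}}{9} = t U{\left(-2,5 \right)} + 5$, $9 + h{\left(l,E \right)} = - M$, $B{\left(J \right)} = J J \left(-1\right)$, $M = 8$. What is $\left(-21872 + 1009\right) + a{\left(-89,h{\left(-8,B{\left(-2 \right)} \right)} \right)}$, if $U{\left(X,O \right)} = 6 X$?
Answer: $-11233$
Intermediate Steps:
$B{\left(J \right)} = - J^{2}$ ($B{\left(J \right)} = J^{2} \left(-1\right) = - J^{2}$)
$h{\left(l,E \right)} = -17$ ($h{\left(l,E \right)} = -9 - 8 = -17$)
$a{\left(t,o \right)} = 18 - 108 t$ ($a{\left(t,o \right)} = -27 + 9 \left(t 6 \left(-2\right) + 5\right) = -27 + 9 \left(t \left(-12\right) + 5\right) = -27 + 9 \left(- 12 t + 5\right) = -27 + 9 \left(5 - 12 t\right) = -27 - \left(-45 + 108 t\right) = 18 - 108 t$)
$\left(-21872 + 1009\right) + a{\left(-89,h{\left(-8,B{\left(-2 \right)} \right)} \right)} = \left(-21872 + 1009\right) + \left(18 - -9612\right) = -20863 + \left(18 + 9612\right) = -20863 + 9630 = -11233$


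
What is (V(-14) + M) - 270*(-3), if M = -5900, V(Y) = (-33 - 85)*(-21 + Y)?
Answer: -960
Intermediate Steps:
V(Y) = 2478 - 118*Y (V(Y) = -118*(-21 + Y) = 2478 - 118*Y)
(V(-14) + M) - 270*(-3) = ((2478 - 118*(-14)) - 5900) - 270*(-3) = ((2478 + 1652) - 5900) + 810 = (4130 - 5900) + 810 = -1770 + 810 = -960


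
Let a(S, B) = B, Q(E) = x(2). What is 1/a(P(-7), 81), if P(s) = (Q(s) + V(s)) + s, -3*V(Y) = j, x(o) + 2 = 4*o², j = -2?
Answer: 1/81 ≈ 0.012346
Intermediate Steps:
x(o) = -2 + 4*o²
V(Y) = ⅔ (V(Y) = -⅓*(-2) = ⅔)
Q(E) = 14 (Q(E) = -2 + 4*2² = -2 + 4*4 = -2 + 16 = 14)
P(s) = 44/3 + s (P(s) = (14 + ⅔) + s = 44/3 + s)
1/a(P(-7), 81) = 1/81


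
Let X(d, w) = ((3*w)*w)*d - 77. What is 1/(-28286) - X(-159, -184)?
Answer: 456801617253/28286 ≈ 1.6149e+7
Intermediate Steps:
X(d, w) = -77 + 3*d*w² (X(d, w) = (3*w²)*d - 77 = 3*d*w² - 77 = -77 + 3*d*w²)
1/(-28286) - X(-159, -184) = 1/(-28286) - (-77 + 3*(-159)*(-184)²) = -1/28286 - (-77 + 3*(-159)*33856) = -1/28286 - (-77 - 16149312) = -1/28286 - 1*(-16149389) = -1/28286 + 16149389 = 456801617253/28286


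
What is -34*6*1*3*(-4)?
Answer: 2448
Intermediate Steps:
-34*6*1*3*(-4) = -204*3*(-4) = -34*18*(-4) = -612*(-4) = 2448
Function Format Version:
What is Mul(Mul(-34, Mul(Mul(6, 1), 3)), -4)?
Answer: 2448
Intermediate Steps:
Mul(Mul(-34, Mul(Mul(6, 1), 3)), -4) = Mul(Mul(-34, Mul(6, 3)), -4) = Mul(Mul(-34, 18), -4) = Mul(-612, -4) = 2448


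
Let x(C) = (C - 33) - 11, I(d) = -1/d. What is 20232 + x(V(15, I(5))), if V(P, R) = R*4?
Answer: 100936/5 ≈ 20187.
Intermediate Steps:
V(P, R) = 4*R
x(C) = -44 + C (x(C) = (-33 + C) - 11 = -44 + C)
20232 + x(V(15, I(5))) = 20232 + (-44 + 4*(-1/5)) = 20232 + (-44 - 4/5) = 20232 - 224/5 = 100936/5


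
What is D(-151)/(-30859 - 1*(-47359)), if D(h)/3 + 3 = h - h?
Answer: -3/5500 ≈ -0.00054545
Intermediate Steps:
D(h) = -9 (D(h) = -9 + 3*(h - h) = -9 + 3*0 = -9 + 0 = -9)
D(-151)/(-30859 - 1*(-47359)) = -9/(-30859 - 1*(-47359)) = -9/(-30859 + 47359) = -9/16500 = -9*1/16500 = -3/5500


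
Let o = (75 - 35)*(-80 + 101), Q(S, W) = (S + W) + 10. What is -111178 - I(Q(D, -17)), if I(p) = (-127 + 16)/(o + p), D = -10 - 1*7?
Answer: -30240379/272 ≈ -1.1118e+5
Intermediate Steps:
D = -17 (D = -10 - 7 = -17)
Q(S, W) = 10 + S + W
o = 840 (o = 40*21 = 840)
I(p) = -111/(840 + p) (I(p) = (-127 + 16)/(840 + p) = -111/(840 + p))
-111178 - I(Q(D, -17)) = -111178 - (-111)/(840 + (10 - 17 - 17)) = -111178 - (-111)/(840 - 24) = -111178 - (-111)/816 = -111178 - 1*(-37/272) = -111178 + 37/272 = -30240379/272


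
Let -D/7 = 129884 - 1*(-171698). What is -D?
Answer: 2111074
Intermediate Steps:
D = -2111074 (D = -7*(129884 - 1*(-171698)) = -7*(129884 + 171698) = -7*301582 = -2111074)
-D = -1*(-2111074) = 2111074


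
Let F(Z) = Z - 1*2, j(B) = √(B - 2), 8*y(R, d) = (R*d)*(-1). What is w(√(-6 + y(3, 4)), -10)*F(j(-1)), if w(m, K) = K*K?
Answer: -200 + 100*I*√3 ≈ -200.0 + 173.21*I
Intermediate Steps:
y(R, d) = -R*d/8 (y(R, d) = ((R*d)*(-1))/8 = (-R*d)/8 = -R*d/8)
w(m, K) = K²
j(B) = √(-2 + B)
F(Z) = -2 + Z (F(Z) = Z - 2 = -2 + Z)
w(√(-6 + y(3, 4)), -10)*F(j(-1)) = (-10)²*(-2 + √(-2 - 1)) = 100*(-2 + √(-3)) = 100*(-2 + I*√3) = -200 + 100*I*√3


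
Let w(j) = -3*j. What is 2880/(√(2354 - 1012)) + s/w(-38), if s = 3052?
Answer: 1526/57 + 1440*√1342/671 ≈ 105.39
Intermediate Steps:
2880/(√(2354 - 1012)) + s/w(-38) = 2880/(√(2354 - 1012)) + 3052/((-3*(-38))) = 2880/(√1342) + 3052/114 = 2880*(√1342/1342) + 3052*(1/114) = 1440*√1342/671 + 1526/57 = 1526/57 + 1440*√1342/671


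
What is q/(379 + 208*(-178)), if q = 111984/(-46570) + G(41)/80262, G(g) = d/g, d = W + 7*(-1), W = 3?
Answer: 92127659602/1403960233569075 ≈ 6.5620e-5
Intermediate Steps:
d = -4 (d = 3 + 7*(-1) = 3 - 7 = -4)
G(g) = -4/g
q = -92127659602/38312463735 (q = 111984/(-46570) - 4/41/80262 = 111984*(-1/46570) - 4*1/41*(1/80262) = -55992/23285 - 4/41*1/80262 = -55992/23285 - 2/1645371 = -92127659602/38312463735 ≈ -2.4046)
q/(379 + 208*(-178)) = -92127659602/(38312463735*(379 + 208*(-178))) = -92127659602/(38312463735*(379 - 37024)) = -92127659602/38312463735/(-36645) = -92127659602/38312463735*(-1/36645) = 92127659602/1403960233569075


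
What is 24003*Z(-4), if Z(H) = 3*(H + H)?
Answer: -576072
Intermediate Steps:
Z(H) = 6*H (Z(H) = 3*(2*H) = 6*H)
24003*Z(-4) = 24003*(6*(-4)) = 24003*(-24) = -576072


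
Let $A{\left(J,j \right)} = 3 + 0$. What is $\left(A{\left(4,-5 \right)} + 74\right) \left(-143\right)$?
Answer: $-11011$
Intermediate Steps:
$A{\left(J,j \right)} = 3$
$\left(A{\left(4,-5 \right)} + 74\right) \left(-143\right) = \left(3 + 74\right) \left(-143\right) = 77 \left(-143\right) = -11011$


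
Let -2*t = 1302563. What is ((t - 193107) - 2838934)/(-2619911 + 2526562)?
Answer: 7366645/186698 ≈ 39.458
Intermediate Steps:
t = -1302563/2 (t = -½*1302563 = -1302563/2 ≈ -6.5128e+5)
((t - 193107) - 2838934)/(-2619911 + 2526562) = ((-1302563/2 - 193107) - 2838934)/(-2619911 + 2526562) = (-1688777/2 - 2838934)/(-93349) = -7366645/2*(-1/93349) = 7366645/186698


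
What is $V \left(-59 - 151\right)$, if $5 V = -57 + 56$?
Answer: $42$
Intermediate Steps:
$V = - \frac{1}{5}$ ($V = \frac{-57 + 56}{5} = \frac{1}{5} \left(-1\right) = - \frac{1}{5} \approx -0.2$)
$V \left(-59 - 151\right) = - \frac{-59 - 151}{5} = \left(- \frac{1}{5}\right) \left(-210\right) = 42$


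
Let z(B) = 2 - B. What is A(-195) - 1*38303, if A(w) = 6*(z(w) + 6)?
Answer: -37085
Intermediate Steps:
A(w) = 48 - 6*w (A(w) = 6*((2 - w) + 6) = 6*(8 - w) = 48 - 6*w)
A(-195) - 1*38303 = (48 - 6*(-195)) - 1*38303 = (48 + 1170) - 38303 = 1218 - 38303 = -37085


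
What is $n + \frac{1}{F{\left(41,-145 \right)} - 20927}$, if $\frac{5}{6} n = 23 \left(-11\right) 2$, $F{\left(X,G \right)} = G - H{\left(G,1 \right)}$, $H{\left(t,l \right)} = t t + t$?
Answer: $- \frac{127366277}{209760} \approx -607.2$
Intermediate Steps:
$H{\left(t,l \right)} = t + t^{2}$ ($H{\left(t,l \right)} = t^{2} + t = t + t^{2}$)
$F{\left(X,G \right)} = G - G \left(1 + G\right)$
$n = - \frac{3036}{5}$ ($n = \frac{6 \cdot 23 \left(-11\right) 2}{5} = \frac{6 \left(\left(-253\right) 2\right)}{5} = \frac{6}{5} \left(-506\right) = - \frac{3036}{5} \approx -607.2$)
$n + \frac{1}{F{\left(41,-145 \right)} - 20927} = - \frac{3036}{5} + \frac{1}{- \left(-145\right)^{2} - 20927} = - \frac{3036}{5} + \frac{1}{\left(-1\right) 21025 - 20927} = - \frac{3036}{5} + \frac{1}{-21025 - 20927} = - \frac{3036}{5} + \frac{1}{-41952} = - \frac{3036}{5} - \frac{1}{41952} = - \frac{127366277}{209760}$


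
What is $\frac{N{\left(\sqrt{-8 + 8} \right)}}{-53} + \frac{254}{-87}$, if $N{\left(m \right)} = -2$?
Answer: $- \frac{13288}{4611} \approx -2.8818$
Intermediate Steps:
$\frac{N{\left(\sqrt{-8 + 8} \right)}}{-53} + \frac{254}{-87} = - \frac{2}{-53} + \frac{254}{-87} = \left(-2\right) \left(- \frac{1}{53}\right) + 254 \left(- \frac{1}{87}\right) = \frac{2}{53} - \frac{254}{87} = - \frac{13288}{4611}$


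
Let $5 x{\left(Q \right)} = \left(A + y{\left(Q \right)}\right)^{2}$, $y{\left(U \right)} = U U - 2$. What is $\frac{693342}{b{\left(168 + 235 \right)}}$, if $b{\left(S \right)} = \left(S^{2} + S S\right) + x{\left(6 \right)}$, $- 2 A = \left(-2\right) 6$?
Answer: $\frac{346671}{162569} \approx 2.1325$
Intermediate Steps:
$y{\left(U \right)} = -2 + U^{2}$ ($y{\left(U \right)} = U^{2} - 2 = -2 + U^{2}$)
$A = 6$ ($A = - \frac{\left(-2\right) 6}{2} = \left(- \frac{1}{2}\right) \left(-12\right) = 6$)
$x{\left(Q \right)} = \frac{\left(4 + Q^{2}\right)^{2}}{5}$ ($x{\left(Q \right)} = \frac{\left(6 + \left(-2 + Q^{2}\right)\right)^{2}}{5} = \frac{\left(4 + Q^{2}\right)^{2}}{5}$)
$b{\left(S \right)} = 320 + 2 S^{2}$ ($b{\left(S \right)} = \left(S^{2} + S S\right) + \frac{\left(4 + 6^{2}\right)^{2}}{5} = \left(S^{2} + S^{2}\right) + \frac{\left(4 + 36\right)^{2}}{5} = 2 S^{2} + \frac{40^{2}}{5} = 2 S^{2} + \frac{1}{5} \cdot 1600 = 2 S^{2} + 320 = 320 + 2 S^{2}$)
$\frac{693342}{b{\left(168 + 235 \right)}} = \frac{693342}{320 + 2 \left(168 + 235\right)^{2}} = \frac{693342}{320 + 2 \cdot 403^{2}} = \frac{693342}{320 + 2 \cdot 162409} = \frac{693342}{320 + 324818} = \frac{693342}{325138} = 693342 \cdot \frac{1}{325138} = \frac{346671}{162569}$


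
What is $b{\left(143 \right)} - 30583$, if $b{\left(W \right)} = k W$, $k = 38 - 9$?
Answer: $-26436$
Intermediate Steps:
$k = 29$
$b{\left(W \right)} = 29 W$
$b{\left(143 \right)} - 30583 = 29 \cdot 143 - 30583 = 4147 - 30583 = -26436$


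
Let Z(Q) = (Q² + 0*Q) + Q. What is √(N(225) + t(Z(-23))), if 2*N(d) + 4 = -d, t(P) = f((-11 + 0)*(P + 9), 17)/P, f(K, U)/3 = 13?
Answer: I*√7324097/253 ≈ 10.697*I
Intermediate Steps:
f(K, U) = 39 (f(K, U) = 3*13 = 39)
Z(Q) = Q + Q² (Z(Q) = (Q² + 0) + Q = Q² + Q = Q + Q²)
t(P) = 39/P
N(d) = -2 - d/2 (N(d) = -2 + (-d)/2 = -2 - d/2)
√(N(225) + t(Z(-23))) = √((-2 - ½*225) + 39/((-23*(1 - 23)))) = √((-2 - 225/2) + 39/((-23*(-22)))) = √(-229/2 + 39/506) = √(-28949/253) = I*√7324097/253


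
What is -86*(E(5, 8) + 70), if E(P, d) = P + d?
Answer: -7138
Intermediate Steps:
-86*(E(5, 8) + 70) = -86*((5 + 8) + 70) = -86*(13 + 70) = -86*83 = -7138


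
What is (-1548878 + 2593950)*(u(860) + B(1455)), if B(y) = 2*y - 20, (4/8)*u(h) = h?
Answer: 4817781920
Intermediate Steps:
u(h) = 2*h
B(y) = -20 + 2*y
(-1548878 + 2593950)*(u(860) + B(1455)) = (-1548878 + 2593950)*(2*860 + (-20 + 2*1455)) = 1045072*(1720 + (-20 + 2910)) = 1045072*(1720 + 2890) = 1045072*4610 = 4817781920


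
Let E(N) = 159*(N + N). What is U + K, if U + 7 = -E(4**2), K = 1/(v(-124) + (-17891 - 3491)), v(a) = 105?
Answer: -108406316/21277 ≈ -5095.0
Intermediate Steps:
E(N) = 318*N (E(N) = 159*(2*N) = 318*N)
K = -1/21277 (K = 1/(105 + (-17891 - 3491)) = 1/(105 - 21382) = 1/(-21277) = -1/21277 ≈ -4.6999e-5)
U = -5095 (U = -7 - 318*4**2 = -7 - 318*16 = -7 - 1*5088 = -7 - 5088 = -5095)
U + K = -5095 - 1/21277 = -108406316/21277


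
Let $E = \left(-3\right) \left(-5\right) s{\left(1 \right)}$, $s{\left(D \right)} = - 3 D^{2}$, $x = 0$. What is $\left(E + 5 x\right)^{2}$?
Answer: $2025$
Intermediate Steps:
$E = -45$ ($E = \left(-3\right) \left(-5\right) \left(- 3 \cdot 1^{2}\right) = 15 \left(\left(-3\right) 1\right) = 15 \left(-3\right) = -45$)
$\left(E + 5 x\right)^{2} = \left(-45 + 5 \cdot 0\right)^{2} = \left(-45 + 0\right)^{2} = \left(-45\right)^{2} = 2025$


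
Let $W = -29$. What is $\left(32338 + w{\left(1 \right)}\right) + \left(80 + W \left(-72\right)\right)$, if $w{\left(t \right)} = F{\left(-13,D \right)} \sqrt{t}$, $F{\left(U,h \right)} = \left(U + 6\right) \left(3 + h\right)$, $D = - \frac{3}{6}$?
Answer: $\frac{68977}{2} \approx 34489.0$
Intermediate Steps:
$D = - \frac{1}{2}$ ($D = \left(-3\right) \frac{1}{6} = - \frac{1}{2} \approx -0.5$)
$F{\left(U,h \right)} = \left(3 + h\right) \left(6 + U\right)$ ($F{\left(U,h \right)} = \left(6 + U\right) \left(3 + h\right) = \left(3 + h\right) \left(6 + U\right)$)
$w{\left(t \right)} = - \frac{35 \sqrt{t}}{2}$ ($w{\left(t \right)} = \left(18 + 3 \left(-13\right) + 6 \left(- \frac{1}{2}\right) - - \frac{13}{2}\right) \sqrt{t} = \left(18 - 39 - 3 + \frac{13}{2}\right) \sqrt{t} = - \frac{35 \sqrt{t}}{2}$)
$\left(32338 + w{\left(1 \right)}\right) + \left(80 + W \left(-72\right)\right) = \left(32338 - \frac{35 \sqrt{1}}{2}\right) + \left(80 - -2088\right) = \left(32338 - \frac{35}{2}\right) + \left(80 + 2088\right) = \left(32338 - \frac{35}{2}\right) + 2168 = \frac{64641}{2} + 2168 = \frac{68977}{2}$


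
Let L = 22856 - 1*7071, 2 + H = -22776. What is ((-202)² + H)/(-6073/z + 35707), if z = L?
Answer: 142270205/281814461 ≈ 0.50484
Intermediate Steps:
H = -22778 (H = -2 - 22776 = -22778)
L = 15785 (L = 22856 - 7071 = 15785)
z = 15785
((-202)² + H)/(-6073/z + 35707) = ((-202)² - 22778)/(-6073/15785 + 35707) = (40804 - 22778)/(-6073*1/15785 + 35707) = 18026/(-6073/15785 + 35707) = 18026/(563628922/15785) = 18026*(15785/563628922) = 142270205/281814461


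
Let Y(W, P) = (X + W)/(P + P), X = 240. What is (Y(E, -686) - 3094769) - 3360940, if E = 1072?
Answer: -2214308515/343 ≈ -6.4557e+6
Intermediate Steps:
Y(W, P) = (240 + W)/(2*P) (Y(W, P) = (240 + W)/(P + P) = (240 + W)/((2*P)) = (240 + W)*(1/(2*P)) = (240 + W)/(2*P))
(Y(E, -686) - 3094769) - 3360940 = ((1/2)*(240 + 1072)/(-686) - 3094769) - 3360940 = ((1/2)*(-1/686)*1312 - 3094769) - 3360940 = (-328/343 - 3094769) - 3360940 = -1061506095/343 - 3360940 = -2214308515/343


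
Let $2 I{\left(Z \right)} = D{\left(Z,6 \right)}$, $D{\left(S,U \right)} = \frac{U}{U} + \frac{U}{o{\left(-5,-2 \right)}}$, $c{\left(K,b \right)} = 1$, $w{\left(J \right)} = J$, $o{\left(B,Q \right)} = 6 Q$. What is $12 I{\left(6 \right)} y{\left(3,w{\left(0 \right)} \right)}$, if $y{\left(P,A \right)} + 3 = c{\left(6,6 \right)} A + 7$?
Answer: $12$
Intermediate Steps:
$D{\left(S,U \right)} = 1 - \frac{U}{12}$ ($D{\left(S,U \right)} = \frac{U}{U} + \frac{U}{6 \left(-2\right)} = 1 + \frac{U}{-12} = 1 + U \left(- \frac{1}{12}\right) = 1 - \frac{U}{12}$)
$I{\left(Z \right)} = \frac{1}{4}$ ($I{\left(Z \right)} = \frac{1 - \frac{1}{2}}{2} = \frac{1}{2} \cdot \frac{1}{2} = \frac{1}{4}$)
$y{\left(P,A \right)} = 4 + A$ ($y{\left(P,A \right)} = -3 + \left(1 A + 7\right) = -3 + \left(A + 7\right) = -3 + \left(7 + A\right) = 4 + A$)
$12 I{\left(6 \right)} y{\left(3,w{\left(0 \right)} \right)} = 12 \cdot \frac{1}{4} \left(4 + 0\right) = 3 \cdot 4 = 12$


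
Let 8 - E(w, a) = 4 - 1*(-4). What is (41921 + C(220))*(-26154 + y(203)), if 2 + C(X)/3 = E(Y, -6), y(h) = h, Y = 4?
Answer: -1087736165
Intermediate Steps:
E(w, a) = 0 (E(w, a) = 8 - (4 - 1*(-4)) = 8 - (4 + 4) = 8 - 1*8 = 8 - 8 = 0)
C(X) = -6 (C(X) = -6 + 3*0 = -6 + 0 = -6)
(41921 + C(220))*(-26154 + y(203)) = (41921 - 6)*(-26154 + 203) = 41915*(-25951) = -1087736165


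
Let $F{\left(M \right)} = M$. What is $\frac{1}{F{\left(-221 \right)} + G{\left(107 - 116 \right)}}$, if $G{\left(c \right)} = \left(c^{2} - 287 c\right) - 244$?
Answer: $\frac{1}{2199} \approx 0.00045475$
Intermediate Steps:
$G{\left(c \right)} = -244 + c^{2} - 287 c$
$\frac{1}{F{\left(-221 \right)} + G{\left(107 - 116 \right)}} = \frac{1}{-221 - \left(244 - \left(107 - 116\right)^{2} + 287 \left(107 - 116\right)\right)} = \frac{1}{-221 - \left(-2339 - 81\right)} = \frac{1}{-221 + \left(-244 + 81 + 2583\right)} = \frac{1}{-221 + 2420} = \frac{1}{2199}$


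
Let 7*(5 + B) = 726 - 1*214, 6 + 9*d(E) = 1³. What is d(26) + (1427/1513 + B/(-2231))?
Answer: 75931217/212656689 ≈ 0.35706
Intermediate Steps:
d(E) = -5/9 (d(E) = -⅔ + (⅑)*1³ = -⅔ + (⅑)*1 = -⅔ + ⅑ = -5/9)
B = 477/7 (B = -5 + (726 - 1*214)/7 = -5 + (726 - 214)/7 = -5 + (⅐)*512 = -5 + 512/7 = 477/7 ≈ 68.143)
d(26) + (1427/1513 + B/(-2231)) = -5/9 + (1427/1513 + (477/7)/(-2231)) = -5/9 + (1427*(1/1513) + (477/7)*(-1/2231)) = -5/9 + (1427/1513 - 477/15617) = -5/9 + 21563758/23628521 = 75931217/212656689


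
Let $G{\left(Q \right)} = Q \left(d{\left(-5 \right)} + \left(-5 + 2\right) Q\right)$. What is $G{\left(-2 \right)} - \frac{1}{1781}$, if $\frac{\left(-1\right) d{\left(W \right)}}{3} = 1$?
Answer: $- \frac{10687}{1781} \approx -6.0006$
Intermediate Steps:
$d{\left(W \right)} = -3$ ($d{\left(W \right)} = \left(-3\right) 1 = -3$)
$G{\left(Q \right)} = Q \left(-3 - 3 Q\right)$ ($G{\left(Q \right)} = Q \left(-3 + \left(-5 + 2\right) Q\right) = Q \left(-3 - 3 Q\right)$)
$G{\left(-2 \right)} - \frac{1}{1781} = \left(-3\right) \left(-2\right) \left(1 - 2\right) - \frac{1}{1781} = \left(-3\right) \left(-2\right) \left(-1\right) - \frac{1}{1781} = -6 - \frac{1}{1781} = - \frac{10687}{1781}$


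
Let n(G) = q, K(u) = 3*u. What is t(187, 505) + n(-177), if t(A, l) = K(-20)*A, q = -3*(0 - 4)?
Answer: -11208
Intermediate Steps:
q = 12 (q = -3*(-4) = 12)
t(A, l) = -60*A (t(A, l) = (3*(-20))*A = -60*A)
n(G) = 12
t(187, 505) + n(-177) = -60*187 + 12 = -11220 + 12 = -11208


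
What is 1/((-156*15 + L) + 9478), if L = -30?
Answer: 1/7108 ≈ 0.00014069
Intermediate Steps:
1/((-156*15 + L) + 9478) = 1/((-156*15 - 30) + 9478) = 1/((-2340 - 30) + 9478) = 1/(-2370 + 9478) = 1/7108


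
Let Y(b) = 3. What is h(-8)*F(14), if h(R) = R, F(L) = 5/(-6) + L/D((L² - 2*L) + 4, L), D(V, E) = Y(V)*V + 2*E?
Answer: 659/102 ≈ 6.4608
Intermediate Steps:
D(V, E) = 2*E + 3*V (D(V, E) = 3*V + 2*E = 2*E + 3*V)
F(L) = -⅚ + L/(12 - 4*L + 3*L²) (F(L) = 5/(-6) + L/(2*L + 3*((L² - 2*L) + 4)) = 5*(-⅙) + L/(2*L + 3*(4 + L² - 2*L)) = -⅚ + L/(2*L + (12 - 6*L + 3*L²)) = -⅚ + L/(12 - 4*L + 3*L²))
h(-8)*F(14) = -4*(-60 - 15*14² + 26*14)/(3*(12 - 4*14 + 3*14²)) = -4*(-60 - 15*196 + 364)/(3*(12 - 56 + 3*196)) = -4*(-60 - 2940 + 364)/(3*(12 - 56 + 588)) = -4*(-2636)/(3*544) = -8*(-659/816) = 659/102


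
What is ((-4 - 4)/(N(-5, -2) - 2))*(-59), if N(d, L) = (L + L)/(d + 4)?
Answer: 236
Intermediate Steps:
N(d, L) = 2*L/(4 + d) (N(d, L) = (2*L)/(4 + d) = 2*L/(4 + d))
((-4 - 4)/(N(-5, -2) - 2))*(-59) = ((-4 - 4)/(2*(-2)/(4 - 5) - 2))*(-59) = -8/(2*(-2)/(-1) - 2)*(-59) = -8/(2*(-2)*(-1) - 2)*(-59) = -8/(4 - 2)*(-59) = -8/2*(-59) = -8*1/2*(-59) = -4*(-59) = 236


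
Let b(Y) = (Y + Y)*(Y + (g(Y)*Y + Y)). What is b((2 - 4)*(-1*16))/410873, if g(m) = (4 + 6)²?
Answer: 12288/24169 ≈ 0.50842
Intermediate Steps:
g(m) = 100 (g(m) = 10² = 100)
b(Y) = 204*Y² (b(Y) = (Y + Y)*(Y + (100*Y + Y)) = (2*Y)*(Y + 101*Y) = (2*Y)*(102*Y) = 204*Y²)
b((2 - 4)*(-1*16))/410873 = (204*((2 - 4)*(-1*16))²)/410873 = (204*(-2*(-16))²)*(1/410873) = (204*32²)*(1/410873) = (204*1024)*(1/410873) = 208896*(1/410873) = 12288/24169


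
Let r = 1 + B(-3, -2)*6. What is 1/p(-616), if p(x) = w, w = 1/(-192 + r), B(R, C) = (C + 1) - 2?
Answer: -209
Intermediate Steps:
B(R, C) = -1 + C (B(R, C) = (1 + C) - 2 = -1 + C)
r = -17 (r = 1 + (-1 - 2)*6 = 1 - 3*6 = 1 - 18 = -17)
w = -1/209 (w = 1/(-192 - 17) = 1/(-209) = -1/209 ≈ -0.0047847)
p(x) = -1/209
1/p(-616) = 1/(-1/209) = -209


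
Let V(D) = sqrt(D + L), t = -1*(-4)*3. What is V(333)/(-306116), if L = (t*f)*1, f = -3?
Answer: -3*sqrt(33)/306116 ≈ -5.6298e-5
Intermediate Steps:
t = 12 (t = 4*3 = 12)
L = -36 (L = (12*(-3))*1 = -36*1 = -36)
V(D) = sqrt(-36 + D) (V(D) = sqrt(D - 36) = sqrt(-36 + D))
V(333)/(-306116) = sqrt(-36 + 333)/(-306116) = sqrt(297)*(-1/306116) = (3*sqrt(33))*(-1/306116) = -3*sqrt(33)/306116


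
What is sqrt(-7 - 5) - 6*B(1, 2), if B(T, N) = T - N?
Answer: 6 + 2*I*sqrt(3) ≈ 6.0 + 3.4641*I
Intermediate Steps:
sqrt(-7 - 5) - 6*B(1, 2) = sqrt(-7 - 5) - 6*(1 - 1*2) = sqrt(-12) - 6*(1 - 2) = 2*I*sqrt(3) - 6*(-1) = 2*I*sqrt(3) + 6 = 6 + 2*I*sqrt(3)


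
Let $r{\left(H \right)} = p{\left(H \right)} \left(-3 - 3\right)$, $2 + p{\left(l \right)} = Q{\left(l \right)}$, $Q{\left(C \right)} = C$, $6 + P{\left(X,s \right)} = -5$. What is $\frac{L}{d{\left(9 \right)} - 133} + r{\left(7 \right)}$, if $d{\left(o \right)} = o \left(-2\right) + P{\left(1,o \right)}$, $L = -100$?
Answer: $- \frac{2380}{81} \approx -29.383$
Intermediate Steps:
$P{\left(X,s \right)} = -11$ ($P{\left(X,s \right)} = -6 - 5 = -11$)
$p{\left(l \right)} = -2 + l$
$d{\left(o \right)} = -11 - 2 o$ ($d{\left(o \right)} = o \left(-2\right) - 11 = - 2 o - 11 = -11 - 2 o$)
$r{\left(H \right)} = 12 - 6 H$ ($r{\left(H \right)} = \left(-2 + H\right) \left(-3 - 3\right) = \left(-2 + H\right) \left(-6\right) = 12 - 6 H$)
$\frac{L}{d{\left(9 \right)} - 133} + r{\left(7 \right)} = - \frac{100}{\left(-11 - 18\right) - 133} + \left(12 - 42\right) = - \frac{100}{-29 - 133} - 30 = - \frac{100}{-162} - 30 = \left(-100\right) \left(- \frac{1}{162}\right) - 30 = \frac{50}{81} - 30 = - \frac{2380}{81}$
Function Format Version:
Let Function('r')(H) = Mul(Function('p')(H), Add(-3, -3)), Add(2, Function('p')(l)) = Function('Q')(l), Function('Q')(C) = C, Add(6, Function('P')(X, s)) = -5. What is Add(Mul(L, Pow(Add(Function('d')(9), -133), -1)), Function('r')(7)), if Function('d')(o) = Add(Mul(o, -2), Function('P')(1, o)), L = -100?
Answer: Rational(-2380, 81) ≈ -29.383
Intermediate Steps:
Function('P')(X, s) = -11 (Function('P')(X, s) = Add(-6, -5) = -11)
Function('p')(l) = Add(-2, l)
Function('d')(o) = Add(-11, Mul(-2, o)) (Function('d')(o) = Add(Mul(o, -2), -11) = Add(Mul(-2, o), -11) = Add(-11, Mul(-2, o)))
Function('r')(H) = Add(12, Mul(-6, H)) (Function('r')(H) = Mul(Add(-2, H), Add(-3, -3)) = Mul(Add(-2, H), -6) = Add(12, Mul(-6, H)))
Add(Mul(L, Pow(Add(Function('d')(9), -133), -1)), Function('r')(7)) = Add(Mul(-100, Pow(Add(Add(-11, Mul(-2, 9)), -133), -1)), Add(12, Mul(-6, 7))) = Add(Mul(-100, Pow(Add(Add(-11, -18), -133), -1)), Add(12, -42)) = Add(Mul(-100, Pow(Add(-29, -133), -1)), -30) = Add(Mul(-100, Pow(-162, -1)), -30) = Add(Mul(-100, Rational(-1, 162)), -30) = Add(Rational(50, 81), -30) = Rational(-2380, 81)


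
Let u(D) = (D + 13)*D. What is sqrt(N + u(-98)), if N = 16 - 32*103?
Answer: 5*sqrt(202) ≈ 71.063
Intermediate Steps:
N = -3280 (N = 16 - 3296 = -3280)
u(D) = D*(13 + D) (u(D) = (13 + D)*D = D*(13 + D))
sqrt(N + u(-98)) = sqrt(-3280 - 98*(13 - 98)) = sqrt(-3280 - 98*(-85)) = sqrt(-3280 + 8330) = sqrt(5050) = 5*sqrt(202)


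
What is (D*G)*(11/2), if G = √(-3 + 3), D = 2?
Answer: 0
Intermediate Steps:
G = 0 (G = √0 = 0)
(D*G)*(11/2) = (2*0)*(11/2) = 0*(11*(½)) = 0*(11/2) = 0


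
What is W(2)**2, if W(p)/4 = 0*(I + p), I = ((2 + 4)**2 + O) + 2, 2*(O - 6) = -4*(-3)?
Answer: 0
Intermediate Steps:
O = 12 (O = 6 + (-4*(-3))/2 = 6 + (1/2)*12 = 6 + 6 = 12)
I = 50 (I = ((2 + 4)**2 + 12) + 2 = (6**2 + 12) + 2 = (36 + 12) + 2 = 48 + 2 = 50)
W(p) = 0 (W(p) = 4*(0*(50 + p)) = 4*0 = 0)
W(2)**2 = 0**2 = 0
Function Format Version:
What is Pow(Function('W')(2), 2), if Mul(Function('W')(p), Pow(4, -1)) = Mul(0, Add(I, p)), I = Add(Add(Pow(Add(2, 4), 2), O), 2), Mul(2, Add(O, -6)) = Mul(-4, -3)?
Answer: 0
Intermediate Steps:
O = 12 (O = Add(6, Mul(Rational(1, 2), Mul(-4, -3))) = Add(6, Mul(Rational(1, 2), 12)) = Add(6, 6) = 12)
I = 50 (I = Add(Add(Pow(Add(2, 4), 2), 12), 2) = Add(Add(Pow(6, 2), 12), 2) = Add(Add(36, 12), 2) = Add(48, 2) = 50)
Function('W')(p) = 0 (Function('W')(p) = Mul(4, Mul(0, Add(50, p))) = Mul(4, 0) = 0)
Pow(Function('W')(2), 2) = Pow(0, 2) = 0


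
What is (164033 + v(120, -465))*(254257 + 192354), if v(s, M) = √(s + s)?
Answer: 73258942163 + 1786444*√15 ≈ 7.3266e+10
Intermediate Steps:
v(s, M) = √2*√s (v(s, M) = √(2*s) = √2*√s)
(164033 + v(120, -465))*(254257 + 192354) = (164033 + √2*√120)*(254257 + 192354) = (164033 + √2*(2*√30))*446611 = (164033 + 4*√15)*446611 = 73258942163 + 1786444*√15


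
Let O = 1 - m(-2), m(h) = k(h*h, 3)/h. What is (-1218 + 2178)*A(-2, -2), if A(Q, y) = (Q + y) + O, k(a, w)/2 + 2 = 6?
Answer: 960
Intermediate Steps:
k(a, w) = 8 (k(a, w) = -4 + 2*6 = -4 + 12 = 8)
m(h) = 8/h
O = 5 (O = 1 - 8/(-2) = 1 - 8*(-1)/2 = 1 - 1*(-4) = 1 + 4 = 5)
A(Q, y) = 5 + Q + y (A(Q, y) = (Q + y) + 5 = 5 + Q + y)
(-1218 + 2178)*A(-2, -2) = (-1218 + 2178)*(5 - 2 - 2) = 960*1 = 960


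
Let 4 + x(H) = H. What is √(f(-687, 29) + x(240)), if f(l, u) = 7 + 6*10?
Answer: √303 ≈ 17.407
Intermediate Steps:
x(H) = -4 + H
f(l, u) = 67 (f(l, u) = 7 + 60 = 67)
√(f(-687, 29) + x(240)) = √(67 + (-4 + 240)) = √(67 + 236) = √303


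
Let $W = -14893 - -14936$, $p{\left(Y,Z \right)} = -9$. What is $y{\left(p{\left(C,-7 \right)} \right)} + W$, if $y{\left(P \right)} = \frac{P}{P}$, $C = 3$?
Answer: $44$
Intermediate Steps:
$W = 43$ ($W = -14893 + 14936 = 43$)
$y{\left(P \right)} = 1$
$y{\left(p{\left(C,-7 \right)} \right)} + W = 1 + 43 = 44$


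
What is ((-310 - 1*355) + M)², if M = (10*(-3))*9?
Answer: 874225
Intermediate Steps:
M = -270 (M = -30*9 = -270)
((-310 - 1*355) + M)² = ((-310 - 1*355) - 270)² = ((-310 - 355) - 270)² = (-665 - 270)² = (-935)² = 874225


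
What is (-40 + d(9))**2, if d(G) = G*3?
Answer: 169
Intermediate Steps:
d(G) = 3*G
(-40 + d(9))**2 = (-40 + 3*9)**2 = (-40 + 27)**2 = (-13)**2 = 169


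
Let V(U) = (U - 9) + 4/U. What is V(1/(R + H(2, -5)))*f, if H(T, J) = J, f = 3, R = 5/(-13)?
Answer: -83877/910 ≈ -92.172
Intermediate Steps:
R = -5/13 (R = 5*(-1/13) = -5/13 ≈ -0.38462)
V(U) = -9 + U + 4/U (V(U) = (-9 + U) + 4/U = -9 + U + 4/U)
V(1/(R + H(2, -5)))*f = (-9 + 1/(-5/13 - 5) + 4/(1/(-5/13 - 5)))*3 = (-9 + 1/(-70/13) + 4/(1/(-70/13)))*3 = (-9 - 13/70 + 4/(-13/70))*3 = (-9 - 13/70 + 4*(-70/13))*3 = (-9 - 13/70 - 280/13)*3 = -27959/910*3 = -83877/910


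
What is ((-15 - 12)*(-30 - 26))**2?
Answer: 2286144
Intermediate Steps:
((-15 - 12)*(-30 - 26))**2 = (-27*(-56))**2 = 1512**2 = 2286144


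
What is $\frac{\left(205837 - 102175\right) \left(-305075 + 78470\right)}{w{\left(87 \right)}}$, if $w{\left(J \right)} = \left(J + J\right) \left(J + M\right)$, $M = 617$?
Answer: $- \frac{3915054585}{20416} \approx -1.9176 \cdot 10^{5}$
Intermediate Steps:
$w{\left(J \right)} = 2 J \left(617 + J\right)$ ($w{\left(J \right)} = \left(J + J\right) \left(J + 617\right) = 2 J \left(617 + J\right)$)
$\frac{\left(205837 - 102175\right) \left(-305075 + 78470\right)}{w{\left(87 \right)}} = \frac{\left(205837 - 102175\right) \left(-305075 + 78470\right)}{2 \cdot 87 \left(617 + 87\right)} = \frac{103662 \left(-226605\right)}{2 \cdot 87 \cdot 704} = - \frac{23490327510}{122496} = \left(-23490327510\right) \frac{1}{122496} = - \frac{3915054585}{20416}$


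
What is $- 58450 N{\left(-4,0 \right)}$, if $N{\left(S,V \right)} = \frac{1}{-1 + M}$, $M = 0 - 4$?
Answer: $11690$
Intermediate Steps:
$M = -4$
$N{\left(S,V \right)} = - \frac{1}{5}$ ($N{\left(S,V \right)} = \frac{1}{-1 - 4} = \frac{1}{-5} = - \frac{1}{5}$)
$- 58450 N{\left(-4,0 \right)} = \left(-58450\right) \left(- \frac{1}{5}\right) = 11690$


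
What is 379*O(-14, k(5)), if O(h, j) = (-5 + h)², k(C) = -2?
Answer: 136819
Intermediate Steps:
379*O(-14, k(5)) = 379*(-5 - 14)² = 379*(-19)² = 379*361 = 136819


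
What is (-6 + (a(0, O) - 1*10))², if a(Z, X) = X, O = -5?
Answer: 441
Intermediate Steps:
(-6 + (a(0, O) - 1*10))² = (-6 + (-5 - 1*10))² = (-6 + (-5 - 10))² = (-6 - 15)² = (-21)² = 441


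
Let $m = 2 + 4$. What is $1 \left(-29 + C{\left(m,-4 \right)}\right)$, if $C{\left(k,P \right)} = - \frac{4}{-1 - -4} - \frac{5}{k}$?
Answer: $- \frac{187}{6} \approx -31.167$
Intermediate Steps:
$m = 6$
$C{\left(k,P \right)} = - \frac{4}{3} - \frac{5}{k}$ ($C{\left(k,P \right)} = - \frac{4}{-1 + 4} - \frac{5}{k} = - \frac{4}{3} - \frac{5}{k}$)
$1 \left(-29 + C{\left(m,-4 \right)}\right) = 1 \left(-29 - \left(\frac{4}{3} + \frac{5}{6}\right)\right) = 1 \left(-29 - \frac{13}{6}\right) = 1 \left(- \frac{187}{6}\right) = - \frac{187}{6}$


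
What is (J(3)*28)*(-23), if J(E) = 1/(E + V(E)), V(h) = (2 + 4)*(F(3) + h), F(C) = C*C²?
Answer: -644/183 ≈ -3.5191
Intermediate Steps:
F(C) = C³
V(h) = 162 + 6*h (V(h) = (2 + 4)*(3³ + h) = 6*(27 + h) = 162 + 6*h)
J(E) = 1/(162 + 7*E) (J(E) = 1/(E + (162 + 6*E)) = 1/(162 + 7*E))
(J(3)*28)*(-23) = (28/(162 + 7*3))*(-23) = (28/(162 + 21))*(-23) = (28/183)*(-23) = -644/183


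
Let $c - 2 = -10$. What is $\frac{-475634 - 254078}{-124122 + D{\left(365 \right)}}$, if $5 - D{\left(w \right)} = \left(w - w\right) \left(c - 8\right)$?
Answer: $\frac{729712}{124117} \approx 5.8792$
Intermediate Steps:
$c = -8$ ($c = 2 - 10 = -8$)
$D{\left(w \right)} = 5$ ($D{\left(w \right)} = 5 - \left(w - w\right) \left(-8 - 8\right) = 5 - 0 \left(-16\right) = 5 - 0 = 5 + 0 = 5$)
$\frac{-475634 - 254078}{-124122 + D{\left(365 \right)}} = \frac{-475634 - 254078}{-124122 + 5} = - \frac{729712}{-124117} = \left(-729712\right) \left(- \frac{1}{124117}\right) = \frac{729712}{124117}$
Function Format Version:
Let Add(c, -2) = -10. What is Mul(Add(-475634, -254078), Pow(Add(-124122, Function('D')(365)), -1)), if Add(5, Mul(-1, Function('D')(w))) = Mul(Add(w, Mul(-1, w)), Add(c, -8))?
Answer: Rational(729712, 124117) ≈ 5.8792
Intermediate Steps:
c = -8 (c = Add(2, -10) = -8)
Function('D')(w) = 5 (Function('D')(w) = Add(5, Mul(-1, Mul(Add(w, Mul(-1, w)), Add(-8, -8)))) = Add(5, Mul(-1, Mul(0, -16))) = Add(5, Mul(-1, 0)) = Add(5, 0) = 5)
Mul(Add(-475634, -254078), Pow(Add(-124122, Function('D')(365)), -1)) = Mul(Add(-475634, -254078), Pow(Add(-124122, 5), -1)) = Mul(-729712, Pow(-124117, -1)) = Mul(-729712, Rational(-1, 124117)) = Rational(729712, 124117)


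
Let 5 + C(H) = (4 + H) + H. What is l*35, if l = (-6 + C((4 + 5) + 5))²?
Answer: 15435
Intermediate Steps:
C(H) = -1 + 2*H (C(H) = -5 + ((4 + H) + H) = -5 + (4 + 2*H) = -1 + 2*H)
l = 441 (l = (-6 + (-1 + 2*((4 + 5) + 5)))² = (-6 + (-1 + 2*(9 + 5)))² = (-6 + (-1 + 2*14))² = (-6 + (-1 + 28))² = (-6 + 27)² = 21² = 441)
l*35 = 441*35 = 15435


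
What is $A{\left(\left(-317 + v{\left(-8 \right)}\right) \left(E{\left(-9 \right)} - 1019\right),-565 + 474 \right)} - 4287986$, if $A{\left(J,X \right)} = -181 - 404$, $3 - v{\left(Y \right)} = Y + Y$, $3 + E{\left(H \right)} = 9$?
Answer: $-4288571$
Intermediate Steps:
$E{\left(H \right)} = 6$ ($E{\left(H \right)} = -3 + 9 = 6$)
$v{\left(Y \right)} = 3 - 2 Y$ ($v{\left(Y \right)} = 3 - \left(Y + Y\right) = 3 - 2 Y$)
$A{\left(J,X \right)} = -585$
$A{\left(\left(-317 + v{\left(-8 \right)}\right) \left(E{\left(-9 \right)} - 1019\right),-565 + 474 \right)} - 4287986 = -585 - 4287986 = -4288571$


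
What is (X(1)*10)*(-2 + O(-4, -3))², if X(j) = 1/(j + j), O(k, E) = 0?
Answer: 20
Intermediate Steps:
X(j) = 1/(2*j)
(X(1)*10)*(-2 + O(-4, -3))² = (((½)/1)*10)*(-2 + 0)² = (((½)*1)*10)*(-2)² = ((½)*10)*4 = 5*4 = 20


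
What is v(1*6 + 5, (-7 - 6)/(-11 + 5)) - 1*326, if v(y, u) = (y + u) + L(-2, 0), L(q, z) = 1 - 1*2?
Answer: -1883/6 ≈ -313.83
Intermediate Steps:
L(q, z) = -1 (L(q, z) = 1 - 2 = -1)
v(y, u) = -1 + u + y (v(y, u) = (y + u) - 1 = (u + y) - 1 = -1 + u + y)
v(1*6 + 5, (-7 - 6)/(-11 + 5)) - 1*326 = (-1 + (-7 - 6)/(-11 + 5) + (1*6 + 5)) - 1*326 = (-1 - 13/(-6) + (6 + 5)) - 326 = (-1 - 13*(-⅙) + 11) - 326 = (-1 + 13/6 + 11) - 326 = 73/6 - 326 = -1883/6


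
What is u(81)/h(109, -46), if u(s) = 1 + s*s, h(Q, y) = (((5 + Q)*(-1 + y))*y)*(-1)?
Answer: -3281/123234 ≈ -0.026624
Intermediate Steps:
h(Q, y) = -y*(-1 + y)*(5 + Q) (h(Q, y) = (((-1 + y)*(5 + Q))*y)*(-1) = (y*(-1 + y)*(5 + Q))*(-1) = -y*(-1 + y)*(5 + Q))
u(s) = 1 + s²
u(81)/h(109, -46) = (1 + 81²)/((-46*(5 + 109 - 5*(-46) - 1*109*(-46)))) = (1 + 6561)/((-46*(5 + 109 + 230 + 5014))) = 6562/((-46*5358)) = 6562/(-246468) = 6562*(-1/246468) = -3281/123234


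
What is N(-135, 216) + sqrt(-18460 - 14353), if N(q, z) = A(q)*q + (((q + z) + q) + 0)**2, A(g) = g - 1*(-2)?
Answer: 20871 + I*sqrt(32813) ≈ 20871.0 + 181.14*I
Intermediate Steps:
A(g) = 2 + g (A(g) = g + 2 = 2 + g)
N(q, z) = (z + 2*q)**2 + q*(2 + q) (N(q, z) = (2 + q)*q + (((q + z) + q) + 0)**2 = q*(2 + q) + ((z + 2*q) + 0)**2 = q*(2 + q) + (z + 2*q)**2 = (z + 2*q)**2 + q*(2 + q))
N(-135, 216) + sqrt(-18460 - 14353) = ((216 + 2*(-135))**2 - 135*(2 - 135)) + sqrt(-18460 - 14353) = ((216 - 270)**2 - 135*(-133)) + sqrt(-32813) = ((-54)**2 + 17955) + I*sqrt(32813) = (2916 + 17955) + I*sqrt(32813) = 20871 + I*sqrt(32813)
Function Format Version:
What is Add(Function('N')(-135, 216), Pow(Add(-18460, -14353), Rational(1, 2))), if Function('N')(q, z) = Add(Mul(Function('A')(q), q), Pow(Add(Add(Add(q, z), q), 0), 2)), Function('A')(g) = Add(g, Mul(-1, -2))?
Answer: Add(20871, Mul(I, Pow(32813, Rational(1, 2)))) ≈ Add(20871., Mul(181.14, I))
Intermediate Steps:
Function('A')(g) = Add(2, g) (Function('A')(g) = Add(g, 2) = Add(2, g))
Function('N')(q, z) = Add(Pow(Add(z, Mul(2, q)), 2), Mul(q, Add(2, q))) (Function('N')(q, z) = Add(Mul(Add(2, q), q), Pow(Add(Add(Add(q, z), q), 0), 2)) = Add(Mul(q, Add(2, q)), Pow(Add(Add(z, Mul(2, q)), 0), 2)) = Add(Mul(q, Add(2, q)), Pow(Add(z, Mul(2, q)), 2)) = Add(Pow(Add(z, Mul(2, q)), 2), Mul(q, Add(2, q))))
Add(Function('N')(-135, 216), Pow(Add(-18460, -14353), Rational(1, 2))) = Add(Add(Pow(Add(216, Mul(2, -135)), 2), Mul(-135, Add(2, -135))), Pow(Add(-18460, -14353), Rational(1, 2))) = Add(Add(Pow(Add(216, -270), 2), Mul(-135, -133)), Pow(-32813, Rational(1, 2))) = Add(Add(Pow(-54, 2), 17955), Mul(I, Pow(32813, Rational(1, 2)))) = Add(Add(2916, 17955), Mul(I, Pow(32813, Rational(1, 2)))) = Add(20871, Mul(I, Pow(32813, Rational(1, 2))))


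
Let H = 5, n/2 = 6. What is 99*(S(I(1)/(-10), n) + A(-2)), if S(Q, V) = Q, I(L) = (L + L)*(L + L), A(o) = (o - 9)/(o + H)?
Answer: -2013/5 ≈ -402.60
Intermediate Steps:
n = 12 (n = 2*6 = 12)
A(o) = (-9 + o)/(5 + o) (A(o) = (o - 9)/(o + 5) = (-9 + o)/(5 + o))
I(L) = 4*L² (I(L) = (2*L)*(2*L) = 4*L²)
99*(S(I(1)/(-10), n) + A(-2)) = 99*((4*1²)/(-10) + (-9 - 2)/(5 - 2)) = 99*((4*1)*(-⅒) - 11/3) = 99*(4*(-⅒) + (⅓)*(-11)) = 99*(-⅖ - 11/3) = 99*(-61/15) = -2013/5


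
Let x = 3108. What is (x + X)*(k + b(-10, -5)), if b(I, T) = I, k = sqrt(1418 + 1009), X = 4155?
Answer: -72630 + 7263*sqrt(2427) ≈ 2.8518e+5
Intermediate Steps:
k = sqrt(2427) ≈ 49.265
(x + X)*(k + b(-10, -5)) = (3108 + 4155)*(sqrt(2427) - 10) = 7263*(-10 + sqrt(2427)) = -72630 + 7263*sqrt(2427)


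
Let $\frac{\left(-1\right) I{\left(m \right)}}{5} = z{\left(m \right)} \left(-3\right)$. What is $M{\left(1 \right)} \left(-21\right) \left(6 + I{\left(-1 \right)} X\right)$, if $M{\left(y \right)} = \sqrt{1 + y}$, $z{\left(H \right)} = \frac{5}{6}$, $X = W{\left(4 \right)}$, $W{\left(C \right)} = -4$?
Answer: $924 \sqrt{2} \approx 1306.7$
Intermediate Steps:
$X = -4$
$z{\left(H \right)} = \frac{5}{6}$ ($z{\left(H \right)} = 5 \cdot \frac{1}{6} = \frac{5}{6}$)
$I{\left(m \right)} = \frac{25}{2}$ ($I{\left(m \right)} = - 5 \cdot \frac{5}{6} \left(-3\right) = \left(-5\right) \left(- \frac{5}{2}\right) = \frac{25}{2}$)
$M{\left(1 \right)} \left(-21\right) \left(6 + I{\left(-1 \right)} X\right) = \sqrt{1 + 1} \left(-21\right) \left(6 + \frac{25}{2} \left(-4\right)\right) = \sqrt{2} \left(-21\right) \left(6 - 50\right) = - 21 \sqrt{2} \left(-44\right) = 924 \sqrt{2}$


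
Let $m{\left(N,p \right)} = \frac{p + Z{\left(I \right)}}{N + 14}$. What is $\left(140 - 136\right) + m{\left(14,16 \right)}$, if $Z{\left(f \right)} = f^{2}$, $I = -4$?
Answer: $\frac{36}{7} \approx 5.1429$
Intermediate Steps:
$m{\left(N,p \right)} = \frac{16 + p}{14 + N}$ ($m{\left(N,p \right)} = \frac{p + \left(-4\right)^{2}}{N + 14} = \frac{p + 16}{14 + N} = \frac{16 + p}{14 + N}$)
$\left(140 - 136\right) + m{\left(14,16 \right)} = \left(140 - 136\right) + \frac{16 + 16}{14 + 14} = 4 + \frac{1}{28} \cdot 32 = 4 + \frac{8}{7} = \frac{36}{7}$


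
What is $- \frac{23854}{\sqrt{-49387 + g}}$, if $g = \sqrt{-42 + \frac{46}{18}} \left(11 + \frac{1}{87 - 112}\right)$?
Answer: $- \frac{119270 \sqrt{3}}{\sqrt{-3704025 + 274 i \sqrt{355}}} \approx -0.074802 + 107.34 i$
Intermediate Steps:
$g = \frac{274 i \sqrt{355}}{75}$ ($g = \sqrt{-42 + 46 \cdot \frac{1}{18}} \left(11 + \frac{1}{-25}\right) = \sqrt{-42 + \frac{23}{9}} \left(11 - \frac{1}{25}\right) = \sqrt{- \frac{355}{9}} \cdot \frac{274}{25} = \frac{i \sqrt{355}}{3} \cdot \frac{274}{25} = \frac{274 i \sqrt{355}}{75} \approx 68.834 i$)
$- \frac{23854}{\sqrt{-49387 + g}} = - \frac{23854}{\sqrt{-49387 + \frac{274 i \sqrt{355}}{75}}}$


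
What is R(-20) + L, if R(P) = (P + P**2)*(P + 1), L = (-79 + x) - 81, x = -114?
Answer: -7494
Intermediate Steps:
L = -274 (L = (-79 - 114) - 81 = -193 - 81 = -274)
R(P) = (1 + P)*(P + P**2) (R(P) = (P + P**2)*(1 + P) = (1 + P)*(P + P**2))
R(-20) + L = -20*(1 + (-20)**2 + 2*(-20)) - 274 = -20*(1 + 400 - 40) - 274 = -20*361 - 274 = -7220 - 274 = -7494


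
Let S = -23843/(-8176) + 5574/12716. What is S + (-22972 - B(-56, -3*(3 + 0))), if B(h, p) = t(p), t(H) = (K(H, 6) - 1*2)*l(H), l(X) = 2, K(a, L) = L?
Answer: -597197571767/25991504 ≈ -22977.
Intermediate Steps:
t(H) = 8 (t(H) = (6 - 1*2)*2 = (6 - 2)*2 = 4*2 = 8)
B(h, p) = 8
S = 87190153/25991504 (S = -23843*(-1/8176) + 5574*(1/12716) = 23843/8176 + 2787/6358 = 87190153/25991504 ≈ 3.3546)
S + (-22972 - B(-56, -3*(3 + 0))) = 87190153/25991504 + (-22972 - 1*8) = 87190153/25991504 + (-22972 - 8) = 87190153/25991504 - 22980 = -597197571767/25991504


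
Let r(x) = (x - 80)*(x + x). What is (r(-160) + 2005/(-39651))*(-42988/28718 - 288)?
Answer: -12658527610608370/569348709 ≈ -2.2233e+7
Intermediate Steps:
r(x) = 2*x*(-80 + x) (r(x) = (-80 + x)*(2*x) = 2*x*(-80 + x))
(r(-160) + 2005/(-39651))*(-42988/28718 - 288) = (2*(-160)*(-80 - 160) + 2005/(-39651))*(-42988/28718 - 288) = (2*(-160)*(-240) + 2005*(-1/39651))*(-42988*1/28718 - 288) = (76800 - 2005/39651)*(-21494/14359 - 288) = (3045194795/39651)*(-4156886/14359) = -12658527610608370/569348709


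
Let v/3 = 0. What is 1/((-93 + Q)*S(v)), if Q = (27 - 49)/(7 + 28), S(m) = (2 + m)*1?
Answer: -35/6554 ≈ -0.0053402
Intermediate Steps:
v = 0 (v = 3*0 = 0)
S(m) = 2 + m
Q = -22/35 ≈ -0.62857
1/((-93 + Q)*S(v)) = 1/((-93 - 22/35)*(2 + 0)) = 1/(-3277/35*2) = 1/(-6554/35) = -35/6554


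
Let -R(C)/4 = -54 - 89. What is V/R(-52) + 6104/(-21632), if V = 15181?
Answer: 781019/29744 ≈ 26.258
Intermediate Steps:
R(C) = 572 (R(C) = -4*(-54 - 89) = -4*(-143) = 572)
V/R(-52) + 6104/(-21632) = 15181/572 + 6104/(-21632) = 15181*(1/572) + 6104*(-1/21632) = 15181/572 - 763/2704 = 781019/29744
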